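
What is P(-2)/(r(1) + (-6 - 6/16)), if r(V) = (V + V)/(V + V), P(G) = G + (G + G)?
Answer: 48/43 ≈ 1.1163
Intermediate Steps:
P(G) = 3*G (P(G) = G + 2*G = 3*G)
r(V) = 1 (r(V) = (2*V)/((2*V)) = (2*V)*(1/(2*V)) = 1)
P(-2)/(r(1) + (-6 - 6/16)) = (3*(-2))/(1 + (-6 - 6/16)) = -6/(1 + (-6 - 6*1/16)) = -6/(1 + (-6 - 3/8)) = -6/(1 - 51/8) = -6/(-43/8) = -8/43*(-6) = 48/43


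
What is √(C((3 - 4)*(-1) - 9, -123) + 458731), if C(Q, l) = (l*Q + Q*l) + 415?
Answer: √461114 ≈ 679.05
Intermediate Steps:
C(Q, l) = 415 + 2*Q*l (C(Q, l) = (Q*l + Q*l) + 415 = 2*Q*l + 415 = 415 + 2*Q*l)
√(C((3 - 4)*(-1) - 9, -123) + 458731) = √((415 + 2*((3 - 4)*(-1) - 9)*(-123)) + 458731) = √((415 + 2*(-1*(-1) - 9)*(-123)) + 458731) = √((415 + 2*(1 - 9)*(-123)) + 458731) = √((415 + 2*(-8)*(-123)) + 458731) = √((415 + 1968) + 458731) = √(2383 + 458731) = √461114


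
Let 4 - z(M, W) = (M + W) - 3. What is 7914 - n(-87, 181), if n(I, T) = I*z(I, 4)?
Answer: 15744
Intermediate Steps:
z(M, W) = 7 - M - W (z(M, W) = 4 - ((M + W) - 3) = 4 - (-3 + M + W) = 4 + (3 - M - W) = 7 - M - W)
n(I, T) = I*(3 - I) (n(I, T) = I*(7 - I - 1*4) = I*(7 - I - 4) = I*(3 - I))
7914 - n(-87, 181) = 7914 - (-87)*(3 - 1*(-87)) = 7914 - (-87)*(3 + 87) = 7914 - (-87)*90 = 7914 - 1*(-7830) = 7914 + 7830 = 15744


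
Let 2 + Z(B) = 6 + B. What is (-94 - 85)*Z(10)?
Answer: -2506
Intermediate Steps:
Z(B) = 4 + B (Z(B) = -2 + (6 + B) = 4 + B)
(-94 - 85)*Z(10) = (-94 - 85)*(4 + 10) = -179*14 = -2506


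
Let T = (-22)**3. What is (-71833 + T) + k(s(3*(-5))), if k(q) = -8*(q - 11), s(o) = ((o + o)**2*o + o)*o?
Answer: -1704193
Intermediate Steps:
T = -10648
s(o) = o*(o + 4*o**3) (s(o) = ((2*o)**2*o + o)*o = ((4*o**2)*o + o)*o = (4*o**3 + o)*o = (o + 4*o**3)*o = o*(o + 4*o**3))
k(q) = 88 - 8*q (k(q) = -8*(-11 + q) = 88 - 8*q)
(-71833 + T) + k(s(3*(-5))) = (-71833 - 10648) + (88 - 8*((3*(-5))**2 + 4*(3*(-5))**4)) = -82481 + (88 - 8*((-15)**2 + 4*(-15)**4)) = -82481 + (88 - 8*(225 + 4*50625)) = -82481 + (88 - 8*(225 + 202500)) = -82481 + (88 - 8*202725) = -82481 + (88 - 1621800) = -82481 - 1621712 = -1704193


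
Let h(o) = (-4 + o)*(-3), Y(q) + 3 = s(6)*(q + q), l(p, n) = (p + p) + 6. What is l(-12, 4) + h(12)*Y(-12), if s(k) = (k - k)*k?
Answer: 54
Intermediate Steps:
l(p, n) = 6 + 2*p (l(p, n) = 2*p + 6 = 6 + 2*p)
s(k) = 0 (s(k) = 0*k = 0)
Y(q) = -3 (Y(q) = -3 + 0*(q + q) = -3 + 0*(2*q) = -3 + 0 = -3)
h(o) = 12 - 3*o
l(-12, 4) + h(12)*Y(-12) = (6 + 2*(-12)) + (12 - 3*12)*(-3) = (6 - 24) + (12 - 36)*(-3) = -18 - 24*(-3) = -18 + 72 = 54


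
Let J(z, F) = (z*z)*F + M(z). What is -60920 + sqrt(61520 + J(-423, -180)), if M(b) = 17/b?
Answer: -60920 + I*sqrt(639088662499)/141 ≈ -60920.0 + 5669.7*I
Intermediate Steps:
J(z, F) = 17/z + F*z**2 (J(z, F) = (z*z)*F + 17/z = z**2*F + 17/z = F*z**2 + 17/z = 17/z + F*z**2)
-60920 + sqrt(61520 + J(-423, -180)) = -60920 + sqrt(61520 + (17 - 180*(-423)**3)/(-423)) = -60920 + sqrt(61520 - (17 - 180*(-75686967))/423) = -60920 + sqrt(61520 - (17 + 13623654060)/423) = -60920 + sqrt(61520 - 1/423*13623654077) = -60920 + sqrt(61520 - 13623654077/423) = -60920 + sqrt(-13597631117/423) = -60920 + I*sqrt(639088662499)/141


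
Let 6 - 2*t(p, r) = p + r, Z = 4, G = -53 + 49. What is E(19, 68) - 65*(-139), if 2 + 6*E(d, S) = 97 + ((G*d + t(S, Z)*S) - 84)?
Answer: 51901/6 ≈ 8650.2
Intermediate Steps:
G = -4
t(p, r) = 3 - p/2 - r/2 (t(p, r) = 3 - (p + r)/2 = 3 + (-p/2 - r/2) = 3 - p/2 - r/2)
E(d, S) = 11/6 - 2*d/3 + S*(1 - S/2)/6 (E(d, S) = -⅓ + (97 + ((-4*d + (3 - S/2 - ½*4)*S) - 84))/6 = -⅓ + (97 + ((-4*d + (3 - S/2 - 2)*S) - 84))/6 = -⅓ + (97 + ((-4*d + (1 - S/2)*S) - 84))/6 = -⅓ + (97 + ((-4*d + S*(1 - S/2)) - 84))/6 = -⅓ + (97 + (-84 - 4*d + S*(1 - S/2)))/6 = -⅓ + (13 - 4*d + S*(1 - S/2))/6 = -⅓ + (13/6 - 2*d/3 + S*(1 - S/2)/6) = 11/6 - 2*d/3 + S*(1 - S/2)/6)
E(19, 68) - 65*(-139) = (11/6 - ⅔*19 - 1/12*68*(-2 + 68)) - 65*(-139) = (11/6 - 38/3 - 1/12*68*66) - 1*(-9035) = (11/6 - 38/3 - 374) + 9035 = -2309/6 + 9035 = 51901/6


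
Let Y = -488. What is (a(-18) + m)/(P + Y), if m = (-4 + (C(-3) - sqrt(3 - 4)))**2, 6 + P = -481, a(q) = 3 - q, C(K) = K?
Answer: -23/325 - 14*I/975 ≈ -0.070769 - 0.014359*I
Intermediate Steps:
P = -487 (P = -6 - 481 = -487)
m = (-7 - I)**2 (m = (-4 + (-3 - sqrt(3 - 4)))**2 = (-4 + (-3 - sqrt(-1)))**2 = (-4 + (-3 - I))**2 = (-7 - I)**2 ≈ 48.0 + 14.0*I)
(a(-18) + m)/(P + Y) = ((3 - 1*(-18)) + (7 + I)**2)/(-487 - 488) = ((3 + 18) + (7 + I)**2)/(-975) = (21 + (7 + I)**2)*(-1/975) = -7/325 - (7 + I)**2/975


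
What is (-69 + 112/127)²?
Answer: 74839801/16129 ≈ 4640.1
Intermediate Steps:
(-69 + 112/127)² = (-8651/127)² = 74839801/16129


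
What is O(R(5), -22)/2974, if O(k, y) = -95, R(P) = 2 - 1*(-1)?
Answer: -95/2974 ≈ -0.031944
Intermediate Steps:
R(P) = 3 (R(P) = 2 + 1 = 3)
O(R(5), -22)/2974 = -95/2974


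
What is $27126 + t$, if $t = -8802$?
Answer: $18324$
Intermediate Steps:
$27126 + t = 27126 - 8802 = 18324$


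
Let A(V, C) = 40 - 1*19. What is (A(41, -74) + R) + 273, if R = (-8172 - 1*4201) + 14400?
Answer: 2321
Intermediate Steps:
A(V, C) = 21 (A(V, C) = 40 - 19 = 21)
R = 2027 (R = (-8172 - 4201) + 14400 = -12373 + 14400 = 2027)
(A(41, -74) + R) + 273 = (21 + 2027) + 273 = 2048 + 273 = 2321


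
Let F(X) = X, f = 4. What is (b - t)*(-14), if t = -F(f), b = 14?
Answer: -252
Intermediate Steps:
t = -4 (t = -1*4 = -4)
(b - t)*(-14) = (14 - 1*(-4))*(-14) = (14 + 4)*(-14) = 18*(-14) = -252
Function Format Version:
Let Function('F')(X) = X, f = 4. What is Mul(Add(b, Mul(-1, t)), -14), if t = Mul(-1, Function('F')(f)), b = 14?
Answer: -252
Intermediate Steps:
t = -4 (t = Mul(-1, 4) = -4)
Mul(Add(b, Mul(-1, t)), -14) = Mul(Add(14, Mul(-1, -4)), -14) = Mul(Add(14, 4), -14) = Mul(18, -14) = -252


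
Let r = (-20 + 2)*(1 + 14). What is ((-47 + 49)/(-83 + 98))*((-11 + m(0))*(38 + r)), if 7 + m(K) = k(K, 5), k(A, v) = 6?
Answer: 1856/5 ≈ 371.20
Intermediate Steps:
r = -270 (r = -18*15 = -270)
m(K) = -1 (m(K) = -7 + 6 = -1)
((-47 + 49)/(-83 + 98))*((-11 + m(0))*(38 + r)) = ((-47 + 49)/(-83 + 98))*((-11 - 1)*(38 - 270)) = (2/15)*(-12*(-232)) = ((1/15)*2)*2784 = (2/15)*2784 = 1856/5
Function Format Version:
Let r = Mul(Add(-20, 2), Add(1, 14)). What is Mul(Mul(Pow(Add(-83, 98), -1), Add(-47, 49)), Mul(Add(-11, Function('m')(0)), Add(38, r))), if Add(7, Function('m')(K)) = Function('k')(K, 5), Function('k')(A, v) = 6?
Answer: Rational(1856, 5) ≈ 371.20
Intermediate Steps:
r = -270 (r = Mul(-18, 15) = -270)
Function('m')(K) = -1 (Function('m')(K) = Add(-7, 6) = -1)
Mul(Mul(Pow(Add(-83, 98), -1), Add(-47, 49)), Mul(Add(-11, Function('m')(0)), Add(38, r))) = Mul(Mul(Pow(Add(-83, 98), -1), Add(-47, 49)), Mul(Add(-11, -1), Add(38, -270))) = Mul(Mul(Pow(15, -1), 2), Mul(-12, -232)) = Mul(Mul(Rational(1, 15), 2), 2784) = Mul(Rational(2, 15), 2784) = Rational(1856, 5)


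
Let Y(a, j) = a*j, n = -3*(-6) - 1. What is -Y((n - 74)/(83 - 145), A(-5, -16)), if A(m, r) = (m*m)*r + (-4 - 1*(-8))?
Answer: 11286/31 ≈ 364.06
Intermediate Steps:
A(m, r) = 4 + r*m² (A(m, r) = m²*r + (-4 + 8) = r*m² + 4 = 4 + r*m²)
n = 17 (n = 18 - 1 = 17)
-Y((n - 74)/(83 - 145), A(-5, -16)) = -(17 - 74)/(83 - 145)*(4 - 16*(-5)²) = -(-57/(-62))*(4 - 16*25) = -(-57*(-1/62))*(4 - 400) = -57*(-396)/62 = -1*(-11286/31) = 11286/31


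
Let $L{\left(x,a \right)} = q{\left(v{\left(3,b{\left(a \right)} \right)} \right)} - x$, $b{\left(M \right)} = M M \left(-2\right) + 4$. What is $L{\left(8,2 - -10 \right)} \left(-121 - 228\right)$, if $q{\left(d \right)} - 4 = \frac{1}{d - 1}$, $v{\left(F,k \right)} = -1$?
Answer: $\frac{3141}{2} \approx 1570.5$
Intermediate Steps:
$b{\left(M \right)} = 4 - 2 M^{2}$ ($b{\left(M \right)} = M \left(- 2 M\right) + 4 = - 2 M^{2} + 4 = 4 - 2 M^{2}$)
$q{\left(d \right)} = 4 + \frac{1}{-1 + d}$ ($q{\left(d \right)} = 4 + \frac{1}{d - 1} = 4 + \frac{1}{-1 + d}$)
$L{\left(x,a \right)} = \frac{7}{2} - x$ ($L{\left(x,a \right)} = \frac{-3 + 4 \left(-1\right)}{-1 - 1} - x = \frac{-3 - 4}{-2} - x = \left(- \frac{1}{2}\right) \left(-7\right) - x = \frac{7}{2} - x$)
$L{\left(8,2 - -10 \right)} \left(-121 - 228\right) = \left(\frac{7}{2} - 8\right) \left(-121 - 228\right) = \left(- \frac{9}{2}\right) \left(-349\right) = \frac{3141}{2}$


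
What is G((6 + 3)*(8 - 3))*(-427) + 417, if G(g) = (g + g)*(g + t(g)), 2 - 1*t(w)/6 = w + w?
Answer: 18562107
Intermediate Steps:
t(w) = 12 - 12*w (t(w) = 12 - 6*(w + w) = 12 - 12*w)
G(g) = 2*g*(12 - 11*g) (G(g) = (g + g)*(g + (12 - 12*g)) = (2*g)*(12 - 11*g) = 2*g*(12 - 11*g))
G((6 + 3)*(8 - 3))*(-427) + 417 = (2*((6 + 3)*(8 - 3))*(12 - 11*(6 + 3)*(8 - 3)))*(-427) + 417 = (2*(9*5)*(12 - 99*5))*(-427) + 417 = (2*45*(12 - 11*45))*(-427) + 417 = (2*45*(12 - 495))*(-427) + 417 = (2*45*(-483))*(-427) + 417 = -43470*(-427) + 417 = 18561690 + 417 = 18562107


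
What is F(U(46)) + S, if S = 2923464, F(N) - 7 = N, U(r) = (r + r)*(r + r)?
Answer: 2931935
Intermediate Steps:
U(r) = 4*r**2 (U(r) = (2*r)*(2*r) = 4*r**2)
F(N) = 7 + N
F(U(46)) + S = (7 + 4*46**2) + 2923464 = (7 + 4*2116) + 2923464 = (7 + 8464) + 2923464 = 8471 + 2923464 = 2931935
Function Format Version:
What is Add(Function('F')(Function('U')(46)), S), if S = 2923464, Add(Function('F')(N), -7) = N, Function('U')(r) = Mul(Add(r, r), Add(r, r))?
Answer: 2931935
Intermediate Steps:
Function('U')(r) = Mul(4, Pow(r, 2)) (Function('U')(r) = Mul(Mul(2, r), Mul(2, r)) = Mul(4, Pow(r, 2)))
Function('F')(N) = Add(7, N)
Add(Function('F')(Function('U')(46)), S) = Add(Add(7, Mul(4, Pow(46, 2))), 2923464) = Add(Add(7, Mul(4, 2116)), 2923464) = Add(Add(7, 8464), 2923464) = Add(8471, 2923464) = 2931935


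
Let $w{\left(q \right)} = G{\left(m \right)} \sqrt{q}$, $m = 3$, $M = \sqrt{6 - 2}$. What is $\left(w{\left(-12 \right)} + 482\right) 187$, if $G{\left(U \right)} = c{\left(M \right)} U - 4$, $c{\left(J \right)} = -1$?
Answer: $90134 - 2618 i \sqrt{3} \approx 90134.0 - 4534.5 i$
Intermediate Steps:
$M = 2$ ($M = \sqrt{4} = 2$)
$G{\left(U \right)} = -4 - U$ ($G{\left(U \right)} = - U - 4 = -4 - U$)
$w{\left(q \right)} = - 7 \sqrt{q}$ ($w{\left(q \right)} = \left(-4 - 3\right) \sqrt{q} = - 7 \sqrt{q}$)
$\left(w{\left(-12 \right)} + 482\right) 187 = \left(- 7 \sqrt{-12} + 482\right) 187 = \left(- 7 \cdot 2 i \sqrt{3} + 482\right) 187 = \left(- 14 i \sqrt{3} + 482\right) 187 = \left(482 - 14 i \sqrt{3}\right) 187 = 90134 - 2618 i \sqrt{3}$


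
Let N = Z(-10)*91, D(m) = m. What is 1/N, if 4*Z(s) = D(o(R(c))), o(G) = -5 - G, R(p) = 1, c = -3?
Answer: -2/273 ≈ -0.0073260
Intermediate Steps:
Z(s) = -3/2 (Z(s) = (-5 - 1*1)/4 = (-5 - 1)/4 = (¼)*(-6) = -3/2)
N = -273/2 (N = -3/2*91 = -273/2 ≈ -136.50)
1/N = 1/(-273/2) = -2/273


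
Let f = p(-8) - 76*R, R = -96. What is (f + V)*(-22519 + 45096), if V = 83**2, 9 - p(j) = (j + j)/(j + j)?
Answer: 320435361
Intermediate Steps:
p(j) = 8 (p(j) = 9 - (j + j)/(j + j) = 9 - 2*j/(2*j) = 9 - 2*j*1/(2*j) = 9 - 1*1 = 9 - 1 = 8)
f = 7304 (f = 8 - 76*(-96) = 8 + 7296 = 7304)
V = 6889
(f + V)*(-22519 + 45096) = (7304 + 6889)*(-22519 + 45096) = 14193*22577 = 320435361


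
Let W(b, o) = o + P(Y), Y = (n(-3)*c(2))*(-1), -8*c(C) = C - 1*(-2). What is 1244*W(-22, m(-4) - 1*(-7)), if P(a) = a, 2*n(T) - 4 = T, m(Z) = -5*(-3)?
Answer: 27679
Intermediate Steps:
m(Z) = 15
n(T) = 2 + T/2
c(C) = -¼ - C/8 (c(C) = -(C - 1*(-2))/8 = -(C + 2)/8 = -(2 + C)/8 = -¼ - C/8)
Y = ¼ (Y = ((2 + (½)*(-3))*(-¼ - ⅛*2))*(-1) = ((2 - 3/2)*(-¼ - ¼))*(-1) = ((½)*(-½))*(-1) = -¼*(-1) = ¼ ≈ 0.25000)
W(b, o) = ¼ + o (W(b, o) = o + ¼ = ¼ + o)
1244*W(-22, m(-4) - 1*(-7)) = 1244*(¼ + (15 - 1*(-7))) = 1244*(¼ + (15 + 7)) = 1244*(¼ + 22) = 1244*(89/4) = 27679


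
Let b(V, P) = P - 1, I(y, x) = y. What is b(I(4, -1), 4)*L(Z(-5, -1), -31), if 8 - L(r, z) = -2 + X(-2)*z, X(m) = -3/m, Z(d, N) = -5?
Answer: 339/2 ≈ 169.50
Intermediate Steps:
L(r, z) = 10 - 3*z/2 (L(r, z) = 8 - (-2 + (-3/(-2))*z) = 8 - (-2 + (-3*(-1/2))*z) = 8 - (-2 + 3*z/2) = 8 + (2 - 3*z/2) = 10 - 3*z/2)
b(V, P) = -1 + P
b(I(4, -1), 4)*L(Z(-5, -1), -31) = (-1 + 4)*(10 - 3/2*(-31)) = 3*(10 + 93/2) = 3*(113/2) = 339/2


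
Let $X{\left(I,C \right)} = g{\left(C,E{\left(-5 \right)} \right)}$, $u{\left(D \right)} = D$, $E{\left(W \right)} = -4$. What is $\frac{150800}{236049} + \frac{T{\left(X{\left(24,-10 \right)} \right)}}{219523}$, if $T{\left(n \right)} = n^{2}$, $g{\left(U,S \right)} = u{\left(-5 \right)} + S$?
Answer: $\frac{33123188369}{51818184627} \approx 0.63922$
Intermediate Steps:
$g{\left(U,S \right)} = -5 + S$
$X{\left(I,C \right)} = -9$ ($X{\left(I,C \right)} = -5 - 4 = -9$)
$\frac{150800}{236049} + \frac{T{\left(X{\left(24,-10 \right)} \right)}}{219523} = \frac{150800}{236049} + \frac{\left(-9\right)^{2}}{219523} = 150800 \cdot \frac{1}{236049} + 81 \cdot \frac{1}{219523} = \frac{150800}{236049} + \frac{81}{219523} = \frac{33123188369}{51818184627}$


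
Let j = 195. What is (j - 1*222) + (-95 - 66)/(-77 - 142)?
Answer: -5752/219 ≈ -26.265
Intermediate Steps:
(j - 1*222) + (-95 - 66)/(-77 - 142) = (195 - 1*222) + (-95 - 66)/(-77 - 142) = (195 - 222) - 161/(-219) = -27 - 161*(-1/219) = -27 + 161/219 = -5752/219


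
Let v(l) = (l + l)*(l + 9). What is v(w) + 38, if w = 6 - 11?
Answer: -2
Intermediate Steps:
w = -5
v(l) = 2*l*(9 + l) (v(l) = (2*l)*(9 + l) = 2*l*(9 + l))
v(w) + 38 = 2*(-5)*(9 - 5) + 38 = 2*(-5)*4 + 38 = -40 + 38 = -2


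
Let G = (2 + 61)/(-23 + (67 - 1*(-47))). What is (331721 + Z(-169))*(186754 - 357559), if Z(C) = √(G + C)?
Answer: -56659605405 - 341610*I*√7111/13 ≈ -5.666e+10 - 2.2159e+6*I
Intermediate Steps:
G = 9/13 (G = 63/(-23 + (67 + 47)) = 63/(-23 + 114) = 63/91 = 63*(1/91) = 9/13 ≈ 0.69231)
Z(C) = √(9/13 + C)
(331721 + Z(-169))*(186754 - 357559) = (331721 + √(117 + 169*(-169))/13)*(186754 - 357559) = (331721 + √(117 - 28561)/13)*(-170805) = (331721 + √(-28444)/13)*(-170805) = (331721 + (2*I*√7111)/13)*(-170805) = (331721 + 2*I*√7111/13)*(-170805) = -56659605405 - 341610*I*√7111/13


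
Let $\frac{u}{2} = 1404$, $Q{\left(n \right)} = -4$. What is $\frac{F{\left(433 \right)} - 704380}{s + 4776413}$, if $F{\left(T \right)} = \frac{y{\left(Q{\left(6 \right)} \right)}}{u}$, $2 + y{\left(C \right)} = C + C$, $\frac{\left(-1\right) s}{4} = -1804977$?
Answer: $- \frac{988949525}{16842834684} \approx -0.058716$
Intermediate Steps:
$s = 7219908$ ($s = \left(-4\right) \left(-1804977\right) = 7219908$)
$u = 2808$ ($u = 2 \cdot 1404 = 2808$)
$y{\left(C \right)} = -2 + 2 C$ ($y{\left(C \right)} = -2 + \left(C + C\right) = -2 + 2 C$)
$F{\left(T \right)} = - \frac{5}{1404}$ ($F{\left(T \right)} = \frac{-2 + 2 \left(-4\right)}{2808} = \left(-2 - 8\right) \frac{1}{2808} = \left(-10\right) \frac{1}{2808} = - \frac{5}{1404}$)
$\frac{F{\left(433 \right)} - 704380}{s + 4776413} = \frac{- \frac{5}{1404} - 704380}{7219908 + 4776413} = - \frac{988949525}{1404 \cdot 11996321} = \left(- \frac{988949525}{1404}\right) \frac{1}{11996321} = - \frac{988949525}{16842834684}$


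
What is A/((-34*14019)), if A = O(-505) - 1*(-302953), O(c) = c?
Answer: -50408/79441 ≈ -0.63453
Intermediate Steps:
A = 302448 (A = -505 - 1*(-302953) = -505 + 302953 = 302448)
A/((-34*14019)) = 302448/((-34*14019)) = 302448/(-476646) = 302448*(-1/476646) = -50408/79441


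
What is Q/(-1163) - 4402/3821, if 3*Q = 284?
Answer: -16443742/13331469 ≈ -1.2335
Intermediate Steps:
Q = 284/3 (Q = (⅓)*284 = 284/3 ≈ 94.667)
Q/(-1163) - 4402/3821 = (284/3)/(-1163) - 4402/3821 = (284/3)*(-1/1163) - 4402*1/3821 = -284/3489 - 4402/3821 = -16443742/13331469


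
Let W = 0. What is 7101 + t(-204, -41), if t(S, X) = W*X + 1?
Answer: 7102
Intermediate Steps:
t(S, X) = 1 (t(S, X) = 0*X + 1 = 0 + 1 = 1)
7101 + t(-204, -41) = 7101 + 1 = 7102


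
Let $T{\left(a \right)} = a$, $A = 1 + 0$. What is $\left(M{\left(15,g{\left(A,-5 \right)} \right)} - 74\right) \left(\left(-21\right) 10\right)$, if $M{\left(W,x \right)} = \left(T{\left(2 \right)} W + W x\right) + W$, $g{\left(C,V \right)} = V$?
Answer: $21840$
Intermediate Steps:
$A = 1$
$M{\left(W,x \right)} = 3 W + W x$ ($M{\left(W,x \right)} = \left(2 W + W x\right) + W = 3 W + W x$)
$\left(M{\left(15,g{\left(A,-5 \right)} \right)} - 74\right) \left(\left(-21\right) 10\right) = \left(15 \left(3 - 5\right) - 74\right) \left(\left(-21\right) 10\right) = \left(15 \left(-2\right) - 74\right) \left(-210\right) = \left(-30 - 74\right) \left(-210\right) = \left(-104\right) \left(-210\right) = 21840$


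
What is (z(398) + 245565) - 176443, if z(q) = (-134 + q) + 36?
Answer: 69422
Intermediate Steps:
z(q) = -98 + q
(z(398) + 245565) - 176443 = ((-98 + 398) + 245565) - 176443 = (300 + 245565) - 176443 = 245865 - 176443 = 69422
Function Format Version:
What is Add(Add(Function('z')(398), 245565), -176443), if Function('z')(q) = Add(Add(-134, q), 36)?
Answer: 69422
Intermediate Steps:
Function('z')(q) = Add(-98, q)
Add(Add(Function('z')(398), 245565), -176443) = Add(Add(Add(-98, 398), 245565), -176443) = Add(Add(300, 245565), -176443) = Add(245865, -176443) = 69422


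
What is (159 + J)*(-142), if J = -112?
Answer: -6674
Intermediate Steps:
(159 + J)*(-142) = (159 - 112)*(-142) = 47*(-142) = -6674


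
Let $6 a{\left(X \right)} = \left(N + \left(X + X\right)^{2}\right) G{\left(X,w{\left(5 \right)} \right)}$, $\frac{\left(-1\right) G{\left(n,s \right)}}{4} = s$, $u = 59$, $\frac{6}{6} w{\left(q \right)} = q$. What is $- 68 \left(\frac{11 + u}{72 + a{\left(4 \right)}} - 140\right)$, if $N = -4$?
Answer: $\frac{152915}{16} \approx 9557.2$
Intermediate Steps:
$w{\left(q \right)} = q$
$G{\left(n,s \right)} = - 4 s$
$a{\left(X \right)} = \frac{40}{3} - \frac{40 X^{2}}{3}$ ($a{\left(X \right)} = \frac{\left(-4 + \left(X + X\right)^{2}\right) \left(\left(-4\right) 5\right)}{6} = \frac{\left(-4 + \left(2 X\right)^{2}\right) \left(-20\right)}{6} = \frac{\left(-4 + 4 X^{2}\right) \left(-20\right)}{6} = \frac{80 - 80 X^{2}}{6} = \frac{40}{3} - \frac{40 X^{2}}{3}$)
$- 68 \left(\frac{11 + u}{72 + a{\left(4 \right)}} - 140\right) = - 68 \left(\frac{11 + 59}{72 + \left(\frac{40}{3} - \frac{40 \cdot 4^{2}}{3}\right)} - 140\right) = - 68 \left(\frac{70}{72 + \left(\frac{40}{3} - \frac{640}{3}\right)} - 140\right) = - 68 \left(\frac{70}{72 - 200} - 140\right) = - 68 \left(\frac{70}{-128} - 140\right) = - 68 \left(70 \left(- \frac{1}{128}\right) - 140\right) = - 68 \left(- \frac{35}{64} - 140\right) = \left(-68\right) \left(- \frac{8995}{64}\right) = \frac{152915}{16}$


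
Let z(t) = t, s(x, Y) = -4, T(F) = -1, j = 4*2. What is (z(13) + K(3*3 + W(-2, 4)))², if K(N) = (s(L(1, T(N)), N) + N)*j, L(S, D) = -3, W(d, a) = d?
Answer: 1369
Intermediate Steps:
j = 8
K(N) = -32 + 8*N (K(N) = (-4 + N)*8 = -32 + 8*N)
(z(13) + K(3*3 + W(-2, 4)))² = (13 + (-32 + 8*(3*3 - 2)))² = (13 + (-32 + 8*(9 - 2)))² = (13 + (-32 + 8*7))² = (13 + (-32 + 56))² = (13 + 24)² = 37² = 1369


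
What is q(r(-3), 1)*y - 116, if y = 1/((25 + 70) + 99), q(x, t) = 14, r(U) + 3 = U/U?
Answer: -11245/97 ≈ -115.93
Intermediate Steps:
r(U) = -2 (r(U) = -3 + U/U = -3 + 1 = -2)
y = 1/194 (y = 1/(95 + 99) = 1/194 ≈ 0.0051546)
q(r(-3), 1)*y - 116 = 14*(1/194) - 116 = 7/97 - 116 = -11245/97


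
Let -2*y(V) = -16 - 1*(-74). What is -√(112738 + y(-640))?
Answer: -√112709 ≈ -335.72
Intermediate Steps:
y(V) = -29 (y(V) = -(-16 - 1*(-74))/2 = -(-16 + 74)/2 = -½*58 = -29)
-√(112738 + y(-640)) = -√(112738 - 29) = -√112709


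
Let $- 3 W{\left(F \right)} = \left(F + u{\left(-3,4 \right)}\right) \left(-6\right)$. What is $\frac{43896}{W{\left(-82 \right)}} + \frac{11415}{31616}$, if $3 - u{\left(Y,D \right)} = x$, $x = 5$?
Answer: $- \frac{57745759}{221312} \approx -260.92$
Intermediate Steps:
$u{\left(Y,D \right)} = -2$ ($u{\left(Y,D \right)} = 3 - 5 = -2$)
$W{\left(F \right)} = -4 + 2 F$ ($W{\left(F \right)} = - \frac{\left(F - 2\right) \left(-6\right)}{3} = - \frac{\left(-2 + F\right) \left(-6\right)}{3} = - \frac{12 - 6 F}{3} = -4 + 2 F$)
$\frac{43896}{W{\left(-82 \right)}} + \frac{11415}{31616} = \frac{43896}{-4 + 2 \left(-82\right)} + \frac{11415}{31616} = \frac{43896}{-4 - 164} + 11415 \cdot \frac{1}{31616} = \frac{43896}{-168} + \frac{11415}{31616} = 43896 \left(- \frac{1}{168}\right) + \frac{11415}{31616} = - \frac{1829}{7} + \frac{11415}{31616} = - \frac{57745759}{221312}$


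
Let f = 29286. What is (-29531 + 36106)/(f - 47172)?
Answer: -6575/17886 ≈ -0.36761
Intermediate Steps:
(-29531 + 36106)/(f - 47172) = (-29531 + 36106)/(29286 - 47172) = 6575/(-17886) = 6575*(-1/17886) = -6575/17886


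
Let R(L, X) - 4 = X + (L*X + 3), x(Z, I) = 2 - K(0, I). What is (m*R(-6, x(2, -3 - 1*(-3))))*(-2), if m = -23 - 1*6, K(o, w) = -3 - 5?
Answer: -2494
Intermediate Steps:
K(o, w) = -8
m = -29 (m = -23 - 6 = -29)
x(Z, I) = 10 (x(Z, I) = 2 - 1*(-8) = 2 + 8 = 10)
R(L, X) = 7 + X + L*X (R(L, X) = 4 + (X + (L*X + 3)) = 4 + (X + (3 + L*X)) = 4 + (3 + X + L*X) = 7 + X + L*X)
(m*R(-6, x(2, -3 - 1*(-3))))*(-2) = -29*(7 + 10 - 6*10)*(-2) = -29*(7 + 10 - 60)*(-2) = -29*(-43)*(-2) = 1247*(-2) = -2494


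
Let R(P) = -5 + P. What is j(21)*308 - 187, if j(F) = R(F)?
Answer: 4741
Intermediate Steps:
j(F) = -5 + F
j(21)*308 - 187 = (-5 + 21)*308 - 187 = 16*308 - 187 = 4928 - 187 = 4741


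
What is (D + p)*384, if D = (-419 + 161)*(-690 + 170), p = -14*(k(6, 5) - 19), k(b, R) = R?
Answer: 51592704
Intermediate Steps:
p = 196 (p = -14*(5 - 19) = -14*(-14) = 196)
D = 134160 (D = -258*(-520) = 134160)
(D + p)*384 = (134160 + 196)*384 = 134356*384 = 51592704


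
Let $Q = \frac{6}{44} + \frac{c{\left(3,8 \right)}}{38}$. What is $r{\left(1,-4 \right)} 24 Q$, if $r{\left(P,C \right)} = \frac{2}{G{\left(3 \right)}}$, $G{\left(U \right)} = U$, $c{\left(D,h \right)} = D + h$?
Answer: $\frac{1424}{209} \approx 6.8134$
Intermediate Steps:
$r{\left(P,C \right)} = \frac{2}{3}$
$Q = \frac{89}{209}$ ($Q = \frac{6}{44} + \frac{3 + 8}{38} = 6 \cdot \frac{1}{44} + 11 \cdot \frac{1}{38} = \frac{3}{22} + \frac{11}{38} = \frac{89}{209} \approx 0.42584$)
$r{\left(1,-4 \right)} 24 Q = \frac{2}{3} \cdot 24 \cdot \frac{89}{209} = 16 \cdot \frac{89}{209} = \frac{1424}{209}$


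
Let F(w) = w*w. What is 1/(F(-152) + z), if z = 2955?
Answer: 1/26059 ≈ 3.8374e-5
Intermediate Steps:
F(w) = w**2
1/(F(-152) + z) = 1/((-152)**2 + 2955) = 1/(23104 + 2955) = 1/26059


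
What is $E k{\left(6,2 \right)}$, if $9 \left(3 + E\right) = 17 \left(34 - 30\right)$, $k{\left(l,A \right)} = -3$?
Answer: $- \frac{41}{3} \approx -13.667$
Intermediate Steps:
$E = \frac{41}{9}$ ($E = -3 + \frac{17 \left(34 - 30\right)}{9} = -3 + \frac{17 \cdot 4}{9} = -3 + \frac{1}{9} \cdot 68 = -3 + \frac{68}{9} = \frac{41}{9} \approx 4.5556$)
$E k{\left(6,2 \right)} = \frac{41}{9} \left(-3\right) = - \frac{41}{3}$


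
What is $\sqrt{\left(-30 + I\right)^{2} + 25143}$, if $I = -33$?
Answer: $2 \sqrt{7278} \approx 170.62$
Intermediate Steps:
$\sqrt{\left(-30 + I\right)^{2} + 25143} = \sqrt{\left(-30 - 33\right)^{2} + 25143} = \sqrt{\left(-63\right)^{2} + 25143} = \sqrt{3969 + 25143} = \sqrt{29112} = 2 \sqrt{7278}$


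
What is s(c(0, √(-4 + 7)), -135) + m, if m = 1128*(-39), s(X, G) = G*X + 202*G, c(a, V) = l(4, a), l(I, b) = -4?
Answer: -70722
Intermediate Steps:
c(a, V) = -4
s(X, G) = 202*G + G*X
m = -43992
s(c(0, √(-4 + 7)), -135) + m = -135*(202 - 4) - 43992 = -135*198 - 43992 = -26730 - 43992 = -70722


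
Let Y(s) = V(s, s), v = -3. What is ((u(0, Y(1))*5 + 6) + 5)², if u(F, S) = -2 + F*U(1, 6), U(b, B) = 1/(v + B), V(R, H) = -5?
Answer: 1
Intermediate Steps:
Y(s) = -5
U(b, B) = 1/(-3 + B)
u(F, S) = -2 + F/3 (u(F, S) = -2 + F/(-3 + 6) = -2 + F/3)
((u(0, Y(1))*5 + 6) + 5)² = (((-2 + (⅓)*0)*5 + 6) + 5)² = (((-2 + 0)*5 + 6) + 5)² = ((-2*5 + 6) + 5)² = ((-10 + 6) + 5)² = (-4 + 5)² = 1² = 1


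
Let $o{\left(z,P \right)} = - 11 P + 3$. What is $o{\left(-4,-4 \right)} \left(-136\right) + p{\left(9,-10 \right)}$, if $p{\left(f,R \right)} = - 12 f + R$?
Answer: $-6510$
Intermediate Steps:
$o{\left(z,P \right)} = 3 - 11 P$
$p{\left(f,R \right)} = R - 12 f$
$o{\left(-4,-4 \right)} \left(-136\right) + p{\left(9,-10 \right)} = \left(3 - -44\right) \left(-136\right) - 118 = \left(3 + 44\right) \left(-136\right) - 118 = 47 \left(-136\right) - 118 = -6392 - 118 = -6510$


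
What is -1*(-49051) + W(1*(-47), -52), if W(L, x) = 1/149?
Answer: 7308600/149 ≈ 49051.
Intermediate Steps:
W(L, x) = 1/149
-1*(-49051) + W(1*(-47), -52) = -1*(-49051) + 1/149 = 49051 + 1/149 = 7308600/149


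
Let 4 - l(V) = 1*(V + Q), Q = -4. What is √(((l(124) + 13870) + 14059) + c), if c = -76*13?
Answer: 5*√1073 ≈ 163.78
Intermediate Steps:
l(V) = 8 - V (l(V) = 4 - (V - 4) = 4 - (-4 + V) = 4 + (4 - V) = 8 - V)
c = -988
√(((l(124) + 13870) + 14059) + c) = √((((8 - 1*124) + 13870) + 14059) - 988) = √((((8 - 124) + 13870) + 14059) - 988) = √(((-116 + 13870) + 14059) - 988) = √((13754 + 14059) - 988) = √(27813 - 988) = √26825 = 5*√1073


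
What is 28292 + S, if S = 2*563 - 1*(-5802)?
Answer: 35220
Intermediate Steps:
S = 6928 (S = 1126 + 5802 = 6928)
28292 + S = 28292 + 6928 = 35220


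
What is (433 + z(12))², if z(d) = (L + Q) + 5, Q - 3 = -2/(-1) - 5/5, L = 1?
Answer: 196249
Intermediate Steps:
Q = 4 (Q = 3 + (-2/(-1) - 5/5) = 3 + (-2*(-1) - 5*⅕) = 3 + (2 - 1) = 3 + 1 = 4)
z(d) = 10 (z(d) = (1 + 4) + 5 = 5 + 5 = 10)
(433 + z(12))² = (433 + 10)² = 443² = 196249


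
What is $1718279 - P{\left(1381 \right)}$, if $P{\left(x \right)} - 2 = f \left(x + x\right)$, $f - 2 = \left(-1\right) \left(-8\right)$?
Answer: $1690657$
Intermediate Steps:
$f = 10$ ($f = 2 - -8 = 2 + 8 = 10$)
$P{\left(x \right)} = 2 + 20 x$ ($P{\left(x \right)} = 2 + 10 \left(x + x\right) = 2 + 10 \cdot 2 x = 2 + 20 x$)
$1718279 - P{\left(1381 \right)} = 1718279 - \left(2 + 20 \cdot 1381\right) = 1718279 - \left(2 + 27620\right) = 1718279 - 27622 = 1690657$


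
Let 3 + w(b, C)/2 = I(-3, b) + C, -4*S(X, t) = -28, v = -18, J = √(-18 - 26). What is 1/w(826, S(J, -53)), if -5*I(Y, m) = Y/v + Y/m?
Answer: 6195/49156 ≈ 0.12603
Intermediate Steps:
J = 2*I*√11 (J = √(-44) = 2*I*√11 ≈ 6.6332*I)
S(X, t) = 7 (S(X, t) = -¼*(-28) = 7)
I(Y, m) = Y/90 - Y/(5*m) (I(Y, m) = -(Y/(-18) + Y/m)/5 = -(Y*(-1/18) + Y/m)/5 = -(-Y/18 + Y/m)/5 = Y/90 - Y/(5*m))
w(b, C) = -6 + 2*C - (-18 + b)/(15*b) (w(b, C) = -6 + 2*((1/90)*(-3)*(-18 + b)/b + C) = -6 + 2*(-(-18 + b)/(30*b) + C) = -6 + 2*(C - (-18 + b)/(30*b)) = -6 + (2*C - (-18 + b)/(15*b)) = -6 + 2*C - (-18 + b)/(15*b))
1/w(826, S(J, -53)) = 1/(-91/15 + 2*7 + (6/5)/826) = 1/(-91/15 + 14 + (6/5)*(1/826)) = 1/(-91/15 + 14 + 3/2065) = 1/(49156/6195) = 6195/49156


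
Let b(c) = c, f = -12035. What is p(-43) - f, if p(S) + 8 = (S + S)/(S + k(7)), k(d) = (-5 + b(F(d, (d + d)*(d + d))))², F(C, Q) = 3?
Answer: 469139/39 ≈ 12029.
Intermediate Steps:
k(d) = 4 (k(d) = (-5 + 3)² = (-2)² = 4)
p(S) = -8 + 2*S/(4 + S) (p(S) = -8 + (S + S)/(S + 4) = -8 + (2*S)/(4 + S) = -8 + 2*S/(4 + S))
p(-43) - f = 2*(-16 - 3*(-43))/(4 - 43) - 1*(-12035) = 2*(-16 + 129)/(-39) + 12035 = 2*(-1/39)*113 + 12035 = -226/39 + 12035 = 469139/39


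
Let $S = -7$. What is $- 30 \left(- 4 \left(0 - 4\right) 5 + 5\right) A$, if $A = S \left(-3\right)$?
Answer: $-53550$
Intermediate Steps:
$A = 21$ ($A = \left(-7\right) \left(-3\right) = 21$)
$- 30 \left(- 4 \left(0 - 4\right) 5 + 5\right) A = - 30 \left(- 4 \left(0 - 4\right) 5 + 5\right) 21 = - 30 \left(\left(-4\right) \left(-4\right) 5 + 5\right) 21 = - 30 \left(16 \cdot 5 + 5\right) 21 = - 30 \left(80 + 5\right) 21 = \left(-30\right) 85 \cdot 21 = \left(-2550\right) 21 = -53550$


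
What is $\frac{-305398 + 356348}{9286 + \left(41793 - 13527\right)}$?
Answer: $\frac{25475}{18776} \approx 1.3568$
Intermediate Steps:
$\frac{-305398 + 356348}{9286 + \left(41793 - 13527\right)} = \frac{50950}{9286 + 28266} = \frac{50950}{37552} = 50950 \cdot \frac{1}{37552} = \frac{25475}{18776}$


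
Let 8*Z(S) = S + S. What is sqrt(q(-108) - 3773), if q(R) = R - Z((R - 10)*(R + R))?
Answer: I*sqrt(10253) ≈ 101.26*I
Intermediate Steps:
Z(S) = S/4 (Z(S) = (S + S)/8 = (2*S)/8 = S/4)
q(R) = R - R*(-10 + R)/2 (q(R) = R - (R - 10)*(R + R)/4 = R - (-10 + R)*(2*R)/4 = R - 2*R*(-10 + R)/4 = R - R*(-10 + R)/2)
sqrt(q(-108) - 3773) = sqrt((1/2)*(-108)*(12 - 1*(-108)) - 3773) = sqrt((1/2)*(-108)*(12 + 108) - 3773) = sqrt((1/2)*(-108)*120 - 3773) = sqrt(-6480 - 3773) = sqrt(-10253) = I*sqrt(10253)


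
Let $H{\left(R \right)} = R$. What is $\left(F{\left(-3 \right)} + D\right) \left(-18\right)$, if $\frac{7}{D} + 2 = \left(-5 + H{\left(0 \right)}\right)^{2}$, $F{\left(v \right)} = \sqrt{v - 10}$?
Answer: $- \frac{126}{23} - 18 i \sqrt{13} \approx -5.4783 - 64.9 i$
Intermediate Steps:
$F{\left(v \right)} = \sqrt{-10 + v}$
$D = \frac{7}{23}$ ($D = \frac{7}{-2 + \left(-5 + 0\right)^{2}} = \frac{7}{-2 + \left(-5\right)^{2}} = \frac{7}{-2 + 25} = \frac{7}{23} \approx 0.30435$)
$\left(F{\left(-3 \right)} + D\right) \left(-18\right) = \left(\sqrt{-10 - 3} + \frac{7}{23}\right) \left(-18\right) = \left(\sqrt{-13} + \frac{7}{23}\right) \left(-18\right) = \left(i \sqrt{13} + \frac{7}{23}\right) \left(-18\right) = \left(\frac{7}{23} + i \sqrt{13}\right) \left(-18\right) = - \frac{126}{23} - 18 i \sqrt{13}$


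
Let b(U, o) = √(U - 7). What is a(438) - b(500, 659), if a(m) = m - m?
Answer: -√493 ≈ -22.204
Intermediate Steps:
b(U, o) = √(-7 + U)
a(m) = 0
a(438) - b(500, 659) = 0 - √(-7 + 500) = 0 - √493 = -√493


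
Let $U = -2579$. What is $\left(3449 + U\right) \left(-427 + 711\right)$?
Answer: $247080$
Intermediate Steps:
$\left(3449 + U\right) \left(-427 + 711\right) = \left(3449 - 2579\right) \left(-427 + 711\right) = 870 \cdot 284 = 247080$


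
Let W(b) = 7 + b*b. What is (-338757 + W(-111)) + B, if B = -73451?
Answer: -399880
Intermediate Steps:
W(b) = 7 + b²
(-338757 + W(-111)) + B = (-338757 + (7 + (-111)²)) - 73451 = (-338757 + (7 + 12321)) - 73451 = (-338757 + 12328) - 73451 = -326429 - 73451 = -399880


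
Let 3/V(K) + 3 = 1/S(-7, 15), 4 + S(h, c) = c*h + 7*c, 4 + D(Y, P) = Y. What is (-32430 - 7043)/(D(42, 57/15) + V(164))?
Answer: -513149/482 ≈ -1064.6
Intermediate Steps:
D(Y, P) = -4 + Y
S(h, c) = -4 + 7*c + c*h (S(h, c) = -4 + (c*h + 7*c) = -4 + (7*c + c*h) = -4 + 7*c + c*h)
V(K) = -12/13 (V(K) = 3/(-3 + 1/(-4 + 7*15 + 15*(-7))) = 3/(-3 + 1/(-4 + 105 - 105)) = 3/(-3 + 1/(-4)) = 3/(-3 - ¼) = 3/(-13/4) = 3*(-4/13) = -12/13)
(-32430 - 7043)/(D(42, 57/15) + V(164)) = (-32430 - 7043)/((-4 + 42) - 12/13) = -39473/(38 - 12/13) = -39473/482/13 = -39473*13/482 = -513149/482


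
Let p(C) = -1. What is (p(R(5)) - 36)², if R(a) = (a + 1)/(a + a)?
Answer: 1369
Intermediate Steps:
R(a) = (1 + a)/(2*a) (R(a) = (1 + a)/((2*a)) = (1 + a)*(1/(2*a)) = (1 + a)/(2*a))
(p(R(5)) - 36)² = (-1 - 36)² = (-37)² = 1369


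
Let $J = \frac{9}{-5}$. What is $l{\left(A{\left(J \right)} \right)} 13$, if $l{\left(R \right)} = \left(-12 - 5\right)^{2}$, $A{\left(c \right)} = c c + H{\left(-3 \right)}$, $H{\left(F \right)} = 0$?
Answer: $3757$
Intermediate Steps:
$J = - \frac{9}{5}$ ($J = 9 \left(- \frac{1}{5}\right) = - \frac{9}{5} \approx -1.8$)
$A{\left(c \right)} = c^{2}$ ($A{\left(c \right)} = c c + 0 = c^{2} + 0 = c^{2}$)
$l{\left(R \right)} = 289$ ($l{\left(R \right)} = \left(-17\right)^{2} = 289$)
$l{\left(A{\left(J \right)} \right)} 13 = 289 \cdot 13 = 3757$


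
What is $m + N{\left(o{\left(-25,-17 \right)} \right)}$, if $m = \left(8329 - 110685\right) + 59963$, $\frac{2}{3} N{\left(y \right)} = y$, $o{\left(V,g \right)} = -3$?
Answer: $- \frac{84795}{2} \approx -42398.0$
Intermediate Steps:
$N{\left(y \right)} = \frac{3 y}{2}$
$m = -42393$ ($m = -102356 + 59963 = -42393$)
$m + N{\left(o{\left(-25,-17 \right)} \right)} = -42393 + \frac{3}{2} \left(-3\right) = -42393 - \frac{9}{2} = - \frac{84795}{2}$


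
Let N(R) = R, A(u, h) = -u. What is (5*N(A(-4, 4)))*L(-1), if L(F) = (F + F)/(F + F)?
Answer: 20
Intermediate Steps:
L(F) = 1 (L(F) = (2*F)/((2*F)) = (2*F)*(1/(2*F)) = 1)
(5*N(A(-4, 4)))*L(-1) = (5*(-1*(-4)))*1 = (5*4)*1 = 20*1 = 20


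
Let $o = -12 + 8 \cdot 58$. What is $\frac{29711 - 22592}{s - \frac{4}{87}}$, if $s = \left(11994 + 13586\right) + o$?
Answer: $\frac{88479}{323540} \approx 0.27347$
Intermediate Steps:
$o = 452$ ($o = -12 + 464 = 452$)
$s = 26032$ ($s = \left(11994 + 13586\right) + 452 = 25580 + 452 = 26032$)
$\frac{29711 - 22592}{s - \frac{4}{87}} = \frac{29711 - 22592}{26032 - \frac{4}{87}} = \frac{7119}{26032 - \frac{4}{87}} = \frac{7119}{\frac{2264780}{87}} = 7119 \cdot \frac{87}{2264780} = \frac{88479}{323540}$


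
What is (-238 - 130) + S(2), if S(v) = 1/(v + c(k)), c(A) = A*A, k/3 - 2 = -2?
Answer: -735/2 ≈ -367.50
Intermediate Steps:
k = 0 (k = 6 + 3*(-2) = 6 - 6 = 0)
c(A) = A²
S(v) = 1/v (S(v) = 1/(v + 0²) = 1/(v + 0) = 1/v)
(-238 - 130) + S(2) = (-238 - 130) + 1/2 = -368 + ½ = -735/2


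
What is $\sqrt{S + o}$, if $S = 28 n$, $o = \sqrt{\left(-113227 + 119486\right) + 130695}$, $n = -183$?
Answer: $\sqrt{-5124 + \sqrt{136954}} \approx 68.949 i$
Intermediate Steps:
$o = \sqrt{136954}$ ($o = \sqrt{6259 + 130695} = \sqrt{136954} \approx 370.07$)
$S = -5124$ ($S = 28 \left(-183\right) = -5124$)
$\sqrt{S + o} = \sqrt{-5124 + \sqrt{136954}}$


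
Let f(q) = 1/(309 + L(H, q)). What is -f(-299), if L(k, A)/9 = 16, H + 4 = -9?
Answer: -1/453 ≈ -0.0022075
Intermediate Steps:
H = -13 (H = -4 - 9 = -13)
L(k, A) = 144 (L(k, A) = 9*16 = 144)
f(q) = 1/453 (f(q) = 1/(309 + 144) = 1/453)
-f(-299) = -1*1/453 = -1/453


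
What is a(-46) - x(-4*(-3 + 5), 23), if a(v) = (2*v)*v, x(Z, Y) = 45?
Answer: 4187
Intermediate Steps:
a(v) = 2*v**2
a(-46) - x(-4*(-3 + 5), 23) = 2*(-46)**2 - 1*45 = 2*2116 - 45 = 4232 - 45 = 4187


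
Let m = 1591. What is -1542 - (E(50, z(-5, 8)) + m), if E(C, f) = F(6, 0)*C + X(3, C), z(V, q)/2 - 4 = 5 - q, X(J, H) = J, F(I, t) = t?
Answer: -3136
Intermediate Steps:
z(V, q) = 18 - 2*q (z(V, q) = 8 + 2*(5 - q) = 8 + (10 - 2*q) = 18 - 2*q)
E(C, f) = 3 (E(C, f) = 0*C + 3 = 0 + 3 = 3)
-1542 - (E(50, z(-5, 8)) + m) = -1542 - (3 + 1591) = -1542 - 1*1594 = -1542 - 1594 = -3136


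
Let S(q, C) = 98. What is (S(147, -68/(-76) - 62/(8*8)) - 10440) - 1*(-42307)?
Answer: 31965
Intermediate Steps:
(S(147, -68/(-76) - 62/(8*8)) - 10440) - 1*(-42307) = (98 - 10440) - 1*(-42307) = -10342 + 42307 = 31965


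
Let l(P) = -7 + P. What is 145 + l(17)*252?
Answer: 2665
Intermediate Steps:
145 + l(17)*252 = 145 + (-7 + 17)*252 = 145 + 10*252 = 145 + 2520 = 2665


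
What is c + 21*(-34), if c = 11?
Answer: -703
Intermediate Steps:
c + 21*(-34) = 11 + 21*(-34) = 11 - 714 = -703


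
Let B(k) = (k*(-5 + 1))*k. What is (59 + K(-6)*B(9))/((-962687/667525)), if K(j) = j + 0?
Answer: -1337052575/962687 ≈ -1388.9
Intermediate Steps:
K(j) = j
B(k) = -4*k**2 (B(k) = (k*(-4))*k = (-4*k)*k = -4*k**2)
(59 + K(-6)*B(9))/((-962687/667525)) = (59 - (-24)*9**2)/((-962687/667525)) = (59 - (-24)*81)/((-962687*1/667525)) = (59 - 6*(-324))/(-962687/667525) = (59 + 1944)*(-667525/962687) = 2003*(-667525/962687) = -1337052575/962687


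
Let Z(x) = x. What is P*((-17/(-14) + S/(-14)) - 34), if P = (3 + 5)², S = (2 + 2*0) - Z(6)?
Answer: -2080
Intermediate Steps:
S = -4 (S = (2 + 2*0) - 1*6 = (2 + 0) - 6 = 2 - 6 = -4)
P = 64 (P = 8² = 64)
P*((-17/(-14) + S/(-14)) - 34) = 64*((-17/(-14) - 4/(-14)) - 34) = 64*((-17*(-1/14) - 4*(-1/14)) - 34) = 64*((17/14 + 2/7) - 34) = 64*(3/2 - 34) = 64*(-65/2) = -2080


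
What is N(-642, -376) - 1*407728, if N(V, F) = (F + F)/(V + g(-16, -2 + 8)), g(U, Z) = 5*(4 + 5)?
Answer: -243412864/597 ≈ -4.0773e+5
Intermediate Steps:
g(U, Z) = 45 (g(U, Z) = 5*9 = 45)
N(V, F) = 2*F/(45 + V) (N(V, F) = (F + F)/(V + 45) = (2*F)/(45 + V) = 2*F/(45 + V))
N(-642, -376) - 1*407728 = 2*(-376)/(45 - 642) - 1*407728 = 2*(-376)/(-597) - 407728 = 2*(-376)*(-1/597) - 407728 = 752/597 - 407728 = -243412864/597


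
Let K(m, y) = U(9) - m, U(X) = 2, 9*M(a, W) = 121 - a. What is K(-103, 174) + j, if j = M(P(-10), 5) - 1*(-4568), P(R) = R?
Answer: 42188/9 ≈ 4687.6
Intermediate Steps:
M(a, W) = 121/9 - a/9 (M(a, W) = (121 - a)/9 = 121/9 - a/9)
j = 41243/9 (j = (121/9 - 1/9*(-10)) - 1*(-4568) = (121/9 + 10/9) + 4568 = 131/9 + 4568 = 41243/9 ≈ 4582.6)
K(m, y) = 2 - m
K(-103, 174) + j = (2 - 1*(-103)) + 41243/9 = (2 + 103) + 41243/9 = 105 + 41243/9 = 42188/9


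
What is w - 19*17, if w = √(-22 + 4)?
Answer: -323 + 3*I*√2 ≈ -323.0 + 4.2426*I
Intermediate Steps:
w = 3*I*√2 (w = √(-18) = 3*I*√2 ≈ 4.2426*I)
w - 19*17 = 3*I*√2 - 19*17 = 3*I*√2 - 323 = -323 + 3*I*√2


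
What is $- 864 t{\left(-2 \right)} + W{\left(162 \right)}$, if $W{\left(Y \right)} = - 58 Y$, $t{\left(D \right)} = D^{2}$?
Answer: $-12852$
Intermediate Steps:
$- 864 t{\left(-2 \right)} + W{\left(162 \right)} = - 864 \left(-2\right)^{2} - 9396 = \left(-864\right) 4 - 9396 = -3456 - 9396 = -12852$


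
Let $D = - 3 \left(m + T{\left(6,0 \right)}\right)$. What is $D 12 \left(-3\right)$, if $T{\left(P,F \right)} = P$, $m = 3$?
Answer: $972$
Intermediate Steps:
$D = -27$ ($D = - 3 \left(3 + 6\right) = \left(-3\right) 9 = -27$)
$D 12 \left(-3\right) = \left(-27\right) 12 \left(-3\right) = \left(-324\right) \left(-3\right) = 972$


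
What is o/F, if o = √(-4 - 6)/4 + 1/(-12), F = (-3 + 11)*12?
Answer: -1/1152 + I*√10/384 ≈ -0.00086806 + 0.0082351*I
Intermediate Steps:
F = 96 (F = 8*12 = 96)
o = -1/12 + I*√10/4 (o = √(-10)*(¼) + 1*(-1/12) = (I*√10)*(¼) - 1/12 = I*√10/4 - 1/12 = -1/12 + I*√10/4 ≈ -0.083333 + 0.79057*I)
o/F = (-1/12 + I*√10/4)/96 = (-1/12 + I*√10/4)*(1/96) = -1/1152 + I*√10/384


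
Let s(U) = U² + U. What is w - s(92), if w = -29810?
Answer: -38366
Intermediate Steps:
s(U) = U + U²
w - s(92) = -29810 - 92*(1 + 92) = -29810 - 92*93 = -29810 - 1*8556 = -29810 - 8556 = -38366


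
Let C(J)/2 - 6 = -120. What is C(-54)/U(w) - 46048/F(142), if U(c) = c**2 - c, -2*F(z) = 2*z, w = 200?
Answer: 229084753/706450 ≈ 324.28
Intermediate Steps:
C(J) = -228 (C(J) = 12 + 2*(-120) = 12 - 240 = -228)
F(z) = -z
C(-54)/U(w) - 46048/F(142) = -228*1/(200*(-1 + 200)) - 46048/((-1*142)) = -228/(200*199) - 46048/(-142) = -228/39800 - 46048*(-1/142) = -228*1/39800 + 23024/71 = -57/9950 + 23024/71 = 229084753/706450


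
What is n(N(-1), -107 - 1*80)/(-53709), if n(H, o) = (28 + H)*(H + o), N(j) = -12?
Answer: 3184/53709 ≈ 0.059282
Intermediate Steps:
n(N(-1), -107 - 1*80)/(-53709) = ((-12)² + 28*(-12) + 28*(-107 - 1*80) - 12*(-107 - 1*80))/(-53709) = (144 - 336 + 28*(-107 - 80) - 12*(-107 - 80))*(-1/53709) = (144 - 336 + 28*(-187) - 12*(-187))*(-1/53709) = (144 - 336 - 5236 + 2244)*(-1/53709) = -3184*(-1/53709) = 3184/53709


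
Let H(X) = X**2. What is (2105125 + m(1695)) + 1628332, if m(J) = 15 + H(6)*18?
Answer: 3734120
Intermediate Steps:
m(J) = 663 (m(J) = 15 + 6**2*18 = 15 + 36*18 = 15 + 648 = 663)
(2105125 + m(1695)) + 1628332 = (2105125 + 663) + 1628332 = 2105788 + 1628332 = 3734120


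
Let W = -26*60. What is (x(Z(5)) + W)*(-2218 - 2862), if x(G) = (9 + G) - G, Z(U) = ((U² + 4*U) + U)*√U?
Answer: 7879080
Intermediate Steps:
Z(U) = √U*(U² + 5*U) (Z(U) = (U² + 5*U)*√U = √U*(U² + 5*U))
W = -1560
x(G) = 9
(x(Z(5)) + W)*(-2218 - 2862) = (9 - 1560)*(-2218 - 2862) = -1551*(-5080) = 7879080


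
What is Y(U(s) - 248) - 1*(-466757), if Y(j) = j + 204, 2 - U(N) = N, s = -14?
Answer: 466729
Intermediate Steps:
U(N) = 2 - N
Y(j) = 204 + j
Y(U(s) - 248) - 1*(-466757) = (204 + ((2 - 1*(-14)) - 248)) - 1*(-466757) = (204 + ((2 + 14) - 248)) + 466757 = (204 + (16 - 248)) + 466757 = (204 - 232) + 466757 = -28 + 466757 = 466729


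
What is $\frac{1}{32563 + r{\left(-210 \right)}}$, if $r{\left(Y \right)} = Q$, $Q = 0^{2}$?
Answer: $\frac{1}{32563} \approx 3.071 \cdot 10^{-5}$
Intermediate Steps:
$Q = 0$
$r{\left(Y \right)} = 0$
$\frac{1}{32563 + r{\left(-210 \right)}} = \frac{1}{32563 + 0} = \frac{1}{32563}$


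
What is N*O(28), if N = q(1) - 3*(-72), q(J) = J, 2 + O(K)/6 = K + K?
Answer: 70308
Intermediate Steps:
O(K) = -12 + 12*K (O(K) = -12 + 6*(K + K) = -12 + 6*(2*K) = -12 + 12*K)
N = 217 (N = 1 - 3*(-72) = 1 + 216 = 217)
N*O(28) = 217*(-12 + 12*28) = 217*(-12 + 336) = 217*324 = 70308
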